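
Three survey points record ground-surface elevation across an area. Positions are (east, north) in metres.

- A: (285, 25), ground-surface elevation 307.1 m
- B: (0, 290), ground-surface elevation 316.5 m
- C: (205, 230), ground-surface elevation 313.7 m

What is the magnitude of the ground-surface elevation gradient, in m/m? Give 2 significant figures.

With z = a·x + b·y + c and A as origin, the differences give:
  (-285)·a + 265·b = +9.4
  (-80)·a + 205·b = +6.6
Eliminate b (×205 and ×265, subtract): -37225·a = 178.00 → a = ∂z/∂x = -0.004782
Back-substitute: b = ∂z/∂y = +0.03033.
|∇f| = √(-0.004782² + 0.03033²) = 0.0307 m/m

0.031 m/m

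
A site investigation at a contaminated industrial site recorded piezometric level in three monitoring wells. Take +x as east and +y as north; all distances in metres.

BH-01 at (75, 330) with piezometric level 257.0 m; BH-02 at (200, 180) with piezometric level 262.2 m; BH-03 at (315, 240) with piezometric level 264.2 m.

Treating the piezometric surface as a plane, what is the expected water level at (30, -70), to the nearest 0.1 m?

Differences from BH-01: to BH-02 (Δx, Δy, Δh) = (125, -150, +5.2); to BH-03 = (240, -90, +7.2).
Solve a·Δx + b·Δy = Δh: det = 125·(-90) − 240·(-150) = 24750.
∂h/∂x = [(+5.2)·(-90) − (+7.2)·(-150)] / 24750 = +0.02473
∂h/∂y = [125·(+7.2) − 240·(+5.2)] / 24750 = -0.01406
h(30, -70) = 257.0 + (+0.02473)·(-45) + (-0.01406)·(-400) = 257.0 -1.113 +5.624 = 261.512 m.

261.5 m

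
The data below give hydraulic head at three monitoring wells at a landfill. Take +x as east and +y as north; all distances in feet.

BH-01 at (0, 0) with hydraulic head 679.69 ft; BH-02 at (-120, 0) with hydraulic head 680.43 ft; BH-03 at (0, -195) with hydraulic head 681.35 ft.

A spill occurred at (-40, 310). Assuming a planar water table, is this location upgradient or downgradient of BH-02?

∂h/∂x = (680.43 − 679.69) / (-120 − 0) = -0.006167
∂h/∂y = (681.35 − 679.69) / (-195 − 0) = -0.008513
Head at (-40, 310) = 679.69 + (-0.006167)·(-40) + (-0.008513)·(310) = 677.30 ft.
That is lower than the 680.43 ft at BH-02, so the point is downgradient.

downgradient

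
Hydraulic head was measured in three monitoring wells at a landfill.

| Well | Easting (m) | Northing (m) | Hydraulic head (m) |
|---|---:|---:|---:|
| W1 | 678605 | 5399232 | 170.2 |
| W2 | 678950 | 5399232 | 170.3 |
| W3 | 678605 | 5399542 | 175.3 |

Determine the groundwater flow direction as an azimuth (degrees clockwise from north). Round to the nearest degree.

181°

∂h/∂x = (170.3 − 170.2) / (678950 − 678605) = +0.0002899
∂h/∂y = (175.3 − 170.2) / (5399542 − 5399232) = +0.01645
Flow direction (−∇h) has components (-0.0002899 E, -0.01645 N).
Azimuth = atan2(E, N) = atan2(-0.0002899, -0.01645) = 181.0° ≈ 181°.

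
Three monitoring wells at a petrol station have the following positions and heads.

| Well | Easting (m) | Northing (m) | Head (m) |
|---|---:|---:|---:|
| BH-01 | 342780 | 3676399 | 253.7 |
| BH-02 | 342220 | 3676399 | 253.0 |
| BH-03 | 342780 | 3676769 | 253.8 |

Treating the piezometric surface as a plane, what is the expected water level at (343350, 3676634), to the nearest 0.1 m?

∂h/∂x = (253.0 − 253.7) / (342220 − 342780) = +0.001250
∂h/∂y = (253.8 − 253.7) / (3676769 − 3676399) = +0.0002703
h(343350, 3676634) = 253.7 + (+0.001250)·(570) + (+0.0002703)·(235) = 253.7 +0.712 +0.064 = 254.476 m.

254.5 m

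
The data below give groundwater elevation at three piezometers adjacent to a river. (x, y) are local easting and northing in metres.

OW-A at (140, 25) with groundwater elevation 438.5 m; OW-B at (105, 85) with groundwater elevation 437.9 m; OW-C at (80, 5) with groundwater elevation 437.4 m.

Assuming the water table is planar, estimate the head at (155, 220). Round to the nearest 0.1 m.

438.9 m

Differences from OW-A: to OW-B (Δx, Δy, Δh) = (-35, 60, -0.6); to OW-C = (-60, -20, -1.1).
Solve a·Δx + b·Δy = Δh: det = (-35)·(-20) − (-60)·60 = 4300.
∂h/∂x = [(-0.6)·(-20) − (-1.1)·60] / 4300 = +0.01814
∂h/∂y = [(-35)·(-1.1) − (-60)·(-0.6)] / 4300 = +0.0005814
h(155, 220) = 438.5 + (+0.01814)·(15) + (+0.0005814)·(195) = 438.5 +0.272 +0.113 = 438.885 m.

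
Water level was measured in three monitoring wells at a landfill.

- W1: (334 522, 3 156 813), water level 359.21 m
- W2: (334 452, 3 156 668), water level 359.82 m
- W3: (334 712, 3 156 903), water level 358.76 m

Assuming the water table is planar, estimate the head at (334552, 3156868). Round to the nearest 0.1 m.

359.0 m

Taking W1 as reference: W2−W1 = (-70, -145, +0.61); W3−W1 = (190, 90, -0.45).
Determinant of the coordinate differences = (-70)·90 − 190·(-145) = 21250.
∂h/∂x = [(+0.61)·90 − (-0.45)·(-145)] / 21250 = -0.0004871
∂h/∂y = [(-70)·(-0.45) − 190·(+0.61)] / 21250 = -0.003972
h(334552, 3156868) = 359.21 + (-0.0004871)·(30) + (-0.003972)·(55) = 359.21 -0.015 -0.218 = 358.977 m.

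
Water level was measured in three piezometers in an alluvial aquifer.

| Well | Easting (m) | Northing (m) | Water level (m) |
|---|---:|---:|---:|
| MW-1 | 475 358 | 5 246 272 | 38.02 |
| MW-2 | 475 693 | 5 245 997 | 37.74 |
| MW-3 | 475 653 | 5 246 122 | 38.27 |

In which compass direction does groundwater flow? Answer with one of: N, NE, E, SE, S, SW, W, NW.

Differences from MW-1: to MW-2 (Δx, Δy, Δh) = (335, -275, -0.28); to MW-3 = (295, -150, +0.25).
Determinant of the coordinate differences = 335·(-150) − 295·(-275) = 30875.
∂h/∂x = [(-0.28)·(-150) − (+0.25)·(-275)] / 30875 = +0.003587
∂h/∂y = [335·(+0.25) − 295·(-0.28)] / 30875 = +0.005388
Flow = −∇h = (-0.003587 east, -0.005388 north), which points southwest.

SW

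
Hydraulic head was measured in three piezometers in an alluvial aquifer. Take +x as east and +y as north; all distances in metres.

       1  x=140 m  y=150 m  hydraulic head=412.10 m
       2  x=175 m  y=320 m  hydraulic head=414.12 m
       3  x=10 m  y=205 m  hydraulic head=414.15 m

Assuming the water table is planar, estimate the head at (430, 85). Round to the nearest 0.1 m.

With h = a·x + b·y + c and 1 as origin, the differences give:
  35·a + 170·b = +2.02
  (-130)·a + 55·b = +2.05
Eliminate b (×55 and ×170, subtract): 24025·a = -237.400 → a = ∂h/∂x = -0.009881
Back-substitute: b = ∂h/∂y = +0.01392.
h(430, 85) = 412.10 + (-0.009881)·(290) + (+0.01392)·(-65) = 412.10 -2.866 -0.905 = 408.330 m.

408.3 m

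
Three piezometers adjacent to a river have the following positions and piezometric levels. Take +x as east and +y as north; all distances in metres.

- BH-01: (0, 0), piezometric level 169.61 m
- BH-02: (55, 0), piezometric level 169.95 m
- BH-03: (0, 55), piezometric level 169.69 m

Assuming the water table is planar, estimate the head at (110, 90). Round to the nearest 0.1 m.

∂h/∂x = (169.95 − 169.61) / (55 − 0) = +0.006182
∂h/∂y = (169.69 − 169.61) / (55 − 0) = +0.001455
h(110, 90) = 169.61 + (+0.006182)·(110) + (+0.001455)·(90) = 169.61 +0.680 +0.131 = 170.421 m.

170.4 m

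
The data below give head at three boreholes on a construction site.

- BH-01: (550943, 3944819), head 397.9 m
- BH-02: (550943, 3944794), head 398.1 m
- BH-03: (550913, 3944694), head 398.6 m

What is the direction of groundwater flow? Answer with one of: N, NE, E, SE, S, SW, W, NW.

NW

With h = a·x + b·y + c and BH-01 as origin, the differences give:
  0·a + (-25)·b = +0.2
  (-30)·a + (-125)·b = +0.7
Eliminate b (×(-125) and ×(-25), subtract): -750·a = -7.50 → a = ∂h/∂x = +0.01000
Back-substitute: b = ∂h/∂y = -0.008000.
Flow = −∇h = (-0.01000 east, +0.008000 north), which points northwest.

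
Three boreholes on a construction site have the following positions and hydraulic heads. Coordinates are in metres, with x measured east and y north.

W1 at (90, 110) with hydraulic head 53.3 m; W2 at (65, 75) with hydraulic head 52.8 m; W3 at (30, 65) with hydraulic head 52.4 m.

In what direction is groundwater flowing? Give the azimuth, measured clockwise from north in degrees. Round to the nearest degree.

230°

Differences from W1: to W2 (Δx, Δy, Δh) = (-25, -35, -0.5); to W3 = (-60, -45, -0.9).
Solve a·Δx + b·Δy = Δh: det = (-25)·(-45) − (-60)·(-35) = -975.
∂h/∂x = [(-0.5)·(-45) − (-0.9)·(-35)] / -975 = +0.009231
∂h/∂y = [(-25)·(-0.9) − (-60)·(-0.5)] / -975 = +0.007692
Flow direction (−∇h) has components (-0.009231 E, -0.007692 N).
Azimuth = atan2(E, N) = atan2(-0.009231, -0.007692) = 230.2° ≈ 230°.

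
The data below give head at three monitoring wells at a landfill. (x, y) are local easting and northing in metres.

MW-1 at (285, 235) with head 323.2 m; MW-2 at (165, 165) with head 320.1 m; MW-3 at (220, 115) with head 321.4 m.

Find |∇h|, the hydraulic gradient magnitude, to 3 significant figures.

0.0250

Differences from MW-1: to MW-2 (Δx, Δy, Δh) = (-120, -70, -3.1); to MW-3 = (-65, -120, -1.8).
Determinant of the coordinate differences = (-120)·(-120) − (-65)·(-70) = 9850.
∂h/∂x = [(-3.1)·(-120) − (-1.8)·(-70)] / 9850 = +0.02497
∂h/∂y = [(-120)·(-1.8) − (-65)·(-3.1)] / 9850 = +0.001472
|∇h| = √(0.02497² + 0.001472²) = 0.02501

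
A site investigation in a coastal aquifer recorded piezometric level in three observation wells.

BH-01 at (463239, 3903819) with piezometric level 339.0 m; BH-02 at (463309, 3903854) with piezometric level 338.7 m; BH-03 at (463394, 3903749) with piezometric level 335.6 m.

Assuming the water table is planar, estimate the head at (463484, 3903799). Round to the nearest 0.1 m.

With h = a·x + b·y + c and BH-01 as origin, the differences give:
  70·a + 35·b = -0.3
  155·a + (-70)·b = -3.4
Eliminate b (×(-70) and ×35, subtract): -10325·a = 140.00 → a = ∂h/∂x = -0.01356
Back-substitute: b = ∂h/∂y = +0.01855.
h(463484, 3903799) = 339.0 + (-0.01356)·(245) + (+0.01855)·(-20) = 339.0 -3.322 -0.371 = 335.307 m.

335.3 m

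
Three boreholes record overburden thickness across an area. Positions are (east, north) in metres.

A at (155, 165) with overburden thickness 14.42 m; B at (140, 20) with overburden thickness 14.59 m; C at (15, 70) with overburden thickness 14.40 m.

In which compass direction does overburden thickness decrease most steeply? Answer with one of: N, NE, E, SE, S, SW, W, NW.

NW

With d = a·x + b·y + c and A as origin, the differences give:
  (-15)·a + (-145)·b = +0.17
  (-140)·a + (-95)·b = -0.02
Eliminate b (×(-95) and ×(-145), subtract): -18875·a = -19.050 → a = ∂d/∂x = +0.001009
Back-substitute: b = ∂d/∂y = -0.001277.
Steepest decrease is along −∇f = (-0.001009 E, +0.001277 N) → northwest.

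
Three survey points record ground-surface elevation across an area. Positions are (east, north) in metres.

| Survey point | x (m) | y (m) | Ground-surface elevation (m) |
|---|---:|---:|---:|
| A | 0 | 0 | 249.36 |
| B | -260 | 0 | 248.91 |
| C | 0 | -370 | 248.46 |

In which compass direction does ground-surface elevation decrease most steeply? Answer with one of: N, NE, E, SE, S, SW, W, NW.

∂z/∂x = (248.91 − 249.36) / (-260 − 0) = +0.001731
∂z/∂y = (248.46 − 249.36) / (-370 − 0) = +0.002432
Steepest decrease is along −∇f = (-0.001731 E, -0.002432 N) → southwest.

SW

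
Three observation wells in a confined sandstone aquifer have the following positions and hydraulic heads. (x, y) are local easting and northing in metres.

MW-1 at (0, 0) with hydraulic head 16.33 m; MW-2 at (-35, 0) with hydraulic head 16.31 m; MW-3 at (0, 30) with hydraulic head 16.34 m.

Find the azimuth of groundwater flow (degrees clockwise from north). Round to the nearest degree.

∂h/∂x = (16.31 − 16.33) / (-35 − 0) = +0.0005714
∂h/∂y = (16.34 − 16.33) / (30 − 0) = +0.0003333
Flow direction (−∇h) has components (-0.0005714 E, -0.0003333 N).
Azimuth = atan2(E, N) = atan2(-0.0005714, -0.0003333) = 239.7° ≈ 240°.

240°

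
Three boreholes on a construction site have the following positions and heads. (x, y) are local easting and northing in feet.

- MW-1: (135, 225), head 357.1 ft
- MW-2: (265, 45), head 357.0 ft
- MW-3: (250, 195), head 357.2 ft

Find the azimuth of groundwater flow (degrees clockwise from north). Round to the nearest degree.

221°

With h = a·x + b·y + c and MW-1 as origin, the differences give:
  130·a + (-180)·b = -0.1
  115·a + (-30)·b = +0.1
Eliminate b (×(-30) and ×(-180), subtract): 16800·a = 21.00 → a = ∂h/∂x = +0.001250
Back-substitute: b = ∂h/∂y = +0.001458.
Flow direction (−∇h) has components (-0.001250 E, -0.001458 N).
Azimuth = atan2(E, N) = atan2(-0.001250, -0.001458) = 220.6° ≈ 221°.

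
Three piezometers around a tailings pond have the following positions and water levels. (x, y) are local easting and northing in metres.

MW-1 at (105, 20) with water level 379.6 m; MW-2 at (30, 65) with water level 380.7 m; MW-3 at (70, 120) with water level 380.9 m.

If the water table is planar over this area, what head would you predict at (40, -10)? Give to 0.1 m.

379.9 m

With h = a·x + b·y + c and MW-1 as origin, the differences give:
  (-75)·a + 45·b = +1.1
  (-35)·a + 100·b = +1.3
Eliminate b (×100 and ×45, subtract): -5925·a = 51.50 → a = ∂h/∂x = -0.008692
Back-substitute: b = ∂h/∂y = +0.009958.
h(40, -10) = 379.6 + (-0.008692)·(-65) + (+0.009958)·(-30) = 379.6 +0.565 -0.299 = 379.866 m.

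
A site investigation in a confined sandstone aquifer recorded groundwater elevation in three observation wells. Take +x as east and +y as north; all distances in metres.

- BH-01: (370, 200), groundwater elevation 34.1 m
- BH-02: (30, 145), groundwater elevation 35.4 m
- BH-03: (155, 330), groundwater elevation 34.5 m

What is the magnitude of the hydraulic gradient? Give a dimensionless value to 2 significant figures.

0.0043

Differences from BH-01: to BH-02 (Δx, Δy, Δh) = (-340, -55, +1.3); to BH-03 = (-215, 130, +0.4).
Solve a·Δx + b·Δy = Δh: det = (-340)·130 − (-215)·(-55) = -56025.
∂h/∂x = [(+1.3)·130 − (+0.4)·(-55)] / -56025 = -0.003409
∂h/∂y = [(-340)·(+0.4) − (-215)·(+1.3)] / -56025 = -0.002561
|∇h| = √(-0.003409² + -0.002561²) = 0.004264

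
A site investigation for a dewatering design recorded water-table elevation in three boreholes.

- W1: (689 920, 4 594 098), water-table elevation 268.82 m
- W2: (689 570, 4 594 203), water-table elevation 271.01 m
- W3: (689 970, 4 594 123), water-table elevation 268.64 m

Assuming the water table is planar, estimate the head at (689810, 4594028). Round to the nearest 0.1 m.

Differences from W1: to W2 (Δx, Δy, Δh) = (-350, 105, +2.19); to W3 = (50, 25, -0.18).
Solve a·Δx + b·Δy = Δh: det = (-350)·25 − 50·105 = -14000.
∂h/∂x = [(+2.19)·25 − (-0.18)·105] / -14000 = -0.005261
∂h/∂y = [(-350)·(-0.18) − 50·(+2.19)] / -14000 = +0.003321
h(689810, 4594028) = 268.82 + (-0.005261)·(-110) + (+0.003321)·(-70) = 268.82 +0.579 -0.232 = 269.166 m.

269.2 m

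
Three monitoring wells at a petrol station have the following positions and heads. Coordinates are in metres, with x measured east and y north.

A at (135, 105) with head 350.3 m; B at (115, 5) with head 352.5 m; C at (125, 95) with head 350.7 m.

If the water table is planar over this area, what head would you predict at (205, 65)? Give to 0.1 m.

With h = a·x + b·y + c and A as origin, the differences give:
  (-20)·a + (-100)·b = +2.2
  (-10)·a + (-10)·b = +0.4
Eliminate b (×(-10) and ×(-100), subtract): -800·a = 18.00 → a = ∂h/∂x = -0.02250
Back-substitute: b = ∂h/∂y = -0.01750.
h(205, 65) = 350.3 + (-0.02250)·(70) + (-0.01750)·(-40) = 350.3 -1.575 +0.700 = 349.425 m.

349.4 m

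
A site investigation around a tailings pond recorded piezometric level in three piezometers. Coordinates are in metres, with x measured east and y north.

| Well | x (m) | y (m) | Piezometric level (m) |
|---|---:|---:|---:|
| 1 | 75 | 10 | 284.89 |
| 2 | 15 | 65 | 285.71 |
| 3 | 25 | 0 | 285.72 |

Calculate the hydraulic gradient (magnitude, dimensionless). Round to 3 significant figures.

With h = a·x + b·y + c and 1 as origin, the differences give:
  (-60)·a + 55·b = +0.82
  (-50)·a + (-10)·b = +0.83
Eliminate b (×(-10) and ×55, subtract): 3350·a = -53.850 → a = ∂h/∂x = -0.01607
Back-substitute: b = ∂h/∂y = -0.002627.
|∇h| = √(-0.01607² + -0.002627²) = 0.01628

0.0163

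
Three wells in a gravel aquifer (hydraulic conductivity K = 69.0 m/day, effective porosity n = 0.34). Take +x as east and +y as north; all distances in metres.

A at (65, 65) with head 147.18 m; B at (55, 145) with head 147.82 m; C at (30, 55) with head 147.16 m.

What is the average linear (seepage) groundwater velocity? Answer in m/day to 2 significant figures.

1.6 m/day

With h = a·x + b·y + c and A as origin, the differences give:
  (-10)·a + 80·b = +0.64
  (-35)·a + (-10)·b = -0.02
Eliminate b (×(-10) and ×80, subtract): 2900·a = -4.800 → a = ∂h/∂x = -0.001655
Back-substitute: b = ∂h/∂y = +0.007793.
|∇h| = √(-0.001655² + 0.007793²) = 0.007967
Seepage velocity v = K·i/n = 69.0 × 0.007967 / 0.34 = 1.617 m/day.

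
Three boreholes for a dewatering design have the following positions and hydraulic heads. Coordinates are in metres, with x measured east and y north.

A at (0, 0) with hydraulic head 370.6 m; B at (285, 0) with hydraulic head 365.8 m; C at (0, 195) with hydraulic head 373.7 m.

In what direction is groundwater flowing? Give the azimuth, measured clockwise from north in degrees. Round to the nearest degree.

∂h/∂x = (365.8 − 370.6) / (285 − 0) = -0.01684
∂h/∂y = (373.7 − 370.6) / (195 − 0) = +0.01590
Flow direction (−∇h) has components (+0.01684 E, -0.01590 N).
Azimuth = atan2(E, N) = atan2(+0.01684, -0.01590) = 133.3° ≈ 133°.

133°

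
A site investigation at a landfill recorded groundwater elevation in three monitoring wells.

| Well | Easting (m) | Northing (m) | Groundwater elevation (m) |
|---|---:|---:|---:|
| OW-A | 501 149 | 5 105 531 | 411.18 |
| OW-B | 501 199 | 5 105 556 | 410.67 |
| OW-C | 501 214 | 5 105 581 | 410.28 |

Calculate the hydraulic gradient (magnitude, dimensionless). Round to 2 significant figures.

0.014

With h = a·x + b·y + c and OW-A as origin, the differences give:
  50·a + 25·b = -0.51
  65·a + 50·b = -0.90
Eliminate b (×50 and ×25, subtract): 875·a = -3.000 → a = ∂h/∂x = -0.003429
Back-substitute: b = ∂h/∂y = -0.01354.
|∇h| = √(-0.003429² + -0.01354²) = 0.01397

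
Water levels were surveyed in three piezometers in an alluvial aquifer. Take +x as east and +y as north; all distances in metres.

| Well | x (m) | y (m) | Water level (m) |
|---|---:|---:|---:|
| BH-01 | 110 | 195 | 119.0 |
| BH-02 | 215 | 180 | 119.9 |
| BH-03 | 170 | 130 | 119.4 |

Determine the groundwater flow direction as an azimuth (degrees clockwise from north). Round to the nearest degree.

257°

Differences from BH-01: to BH-02 (Δx, Δy, Δh) = (105, -15, +0.9); to BH-03 = (60, -65, +0.4).
Solve a·Δx + b·Δy = Δh: det = 105·(-65) − 60·(-15) = -5925.
∂h/∂x = [(+0.9)·(-65) − (+0.4)·(-15)] / -5925 = +0.008861
∂h/∂y = [105·(+0.4) − 60·(+0.9)] / -5925 = +0.002025
Flow direction (−∇h) has components (-0.008861 E, -0.002025 N).
Azimuth = atan2(E, N) = atan2(-0.008861, -0.002025) = 257.1° ≈ 257°.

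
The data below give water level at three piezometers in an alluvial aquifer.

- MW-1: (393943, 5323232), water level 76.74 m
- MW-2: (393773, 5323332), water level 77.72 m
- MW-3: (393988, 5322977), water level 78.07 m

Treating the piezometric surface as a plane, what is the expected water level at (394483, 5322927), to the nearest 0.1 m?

73.5 m

Differences from MW-1: to MW-2 (Δx, Δy, Δh) = (-170, 100, +0.98); to MW-3 = (45, -255, +1.33).
Solve a·Δx + b·Δy = Δh: det = (-170)·(-255) − 45·100 = 38850.
∂h/∂x = [(+0.98)·(-255) − (+1.33)·100] / 38850 = -0.009856
∂h/∂y = [(-170)·(+1.33) − 45·(+0.98)] / 38850 = -0.006955
h(394483, 5322927) = 76.74 + (-0.009856)·(540) + (-0.006955)·(-305) = 76.74 -5.322 +2.121 = 73.539 m.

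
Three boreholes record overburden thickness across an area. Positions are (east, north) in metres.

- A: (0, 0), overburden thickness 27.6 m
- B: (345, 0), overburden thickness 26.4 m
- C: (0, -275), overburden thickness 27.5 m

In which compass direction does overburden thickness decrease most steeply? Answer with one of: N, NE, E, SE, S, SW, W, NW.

E

∂d/∂x = (26.4 − 27.6) / (345 − 0) = -0.003478
∂d/∂y = (27.5 − 27.6) / (-275 − 0) = +0.0003636
Steepest decrease is along −∇f = (+0.003478 E, -0.0003636 N) → east.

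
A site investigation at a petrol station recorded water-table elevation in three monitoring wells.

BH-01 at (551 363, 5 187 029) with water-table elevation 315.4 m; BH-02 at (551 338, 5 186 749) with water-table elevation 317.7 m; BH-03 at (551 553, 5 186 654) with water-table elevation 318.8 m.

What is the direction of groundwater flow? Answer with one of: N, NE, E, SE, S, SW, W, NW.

Differences from BH-01: to BH-02 (Δx, Δy, Δh) = (-25, -280, +2.3); to BH-03 = (190, -375, +3.4).
Solve a·Δx + b·Δy = Δh: det = (-25)·(-375) − 190·(-280) = 62575.
∂h/∂x = [(+2.3)·(-375) − (+3.4)·(-280)] / 62575 = +0.001430
∂h/∂y = [(-25)·(+3.4) − 190·(+2.3)] / 62575 = -0.008342
Flow = −∇h = (-0.001430 east, +0.008342 north), which points north.

N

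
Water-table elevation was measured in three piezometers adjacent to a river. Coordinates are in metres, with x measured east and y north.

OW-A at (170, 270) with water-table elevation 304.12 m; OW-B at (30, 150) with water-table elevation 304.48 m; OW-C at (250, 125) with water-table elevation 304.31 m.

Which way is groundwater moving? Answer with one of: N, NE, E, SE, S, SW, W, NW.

With h = a·x + b·y + c and OW-A as origin, the differences give:
  (-140)·a + (-120)·b = +0.36
  80·a + (-145)·b = +0.19
Eliminate b (×(-145) and ×(-120), subtract): 29900·a = -29.400 → a = ∂h/∂x = -0.0009833
Back-substitute: b = ∂h/∂y = -0.001853.
Flow = −∇h = (+0.0009833 east, +0.001853 north), which points northeast.

NE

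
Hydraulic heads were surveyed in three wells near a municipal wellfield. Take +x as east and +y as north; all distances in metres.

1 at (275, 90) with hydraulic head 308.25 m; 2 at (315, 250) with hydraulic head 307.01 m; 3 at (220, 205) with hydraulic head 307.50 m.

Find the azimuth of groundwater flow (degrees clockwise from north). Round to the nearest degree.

With h = a·x + b·y + c and 1 as origin, the differences give:
  40·a + 160·b = -1.24
  (-55)·a + 115·b = -0.75
Eliminate b (×115 and ×160, subtract): 13400·a = -22.600 → a = ∂h/∂x = -0.001687
Back-substitute: b = ∂h/∂y = -0.007328.
Flow direction (−∇h) has components (+0.001687 E, +0.007328 N).
Azimuth = atan2(E, N) = atan2(+0.001687, +0.007328) = 13.0° ≈ 013°.

013°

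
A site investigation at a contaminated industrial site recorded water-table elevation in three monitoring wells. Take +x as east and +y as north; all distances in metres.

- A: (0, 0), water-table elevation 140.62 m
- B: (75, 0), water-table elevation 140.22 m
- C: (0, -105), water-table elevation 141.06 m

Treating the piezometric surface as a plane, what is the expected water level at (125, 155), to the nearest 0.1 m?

∂h/∂x = (140.22 − 140.62) / (75 − 0) = -0.005333
∂h/∂y = (141.06 − 140.62) / (-105 − 0) = -0.004190
h(125, 155) = 140.62 + (-0.005333)·(125) + (-0.004190)·(155) = 140.62 -0.667 -0.650 = 139.304 m.

139.3 m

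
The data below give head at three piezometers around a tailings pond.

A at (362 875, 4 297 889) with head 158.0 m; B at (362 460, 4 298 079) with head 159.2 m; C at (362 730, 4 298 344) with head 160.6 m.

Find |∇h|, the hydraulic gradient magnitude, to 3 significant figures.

Three-point gradient (reference A): Δ to B = (-415, 190, +1.2), Δ to C = (-145, 455, +2.6).
∂h/∂x = -0.0003224, ∂h/∂y = +0.005612 (det = -161275).
|∇h| = √(-0.0003224² + 0.005612²) = 0.005621

0.00562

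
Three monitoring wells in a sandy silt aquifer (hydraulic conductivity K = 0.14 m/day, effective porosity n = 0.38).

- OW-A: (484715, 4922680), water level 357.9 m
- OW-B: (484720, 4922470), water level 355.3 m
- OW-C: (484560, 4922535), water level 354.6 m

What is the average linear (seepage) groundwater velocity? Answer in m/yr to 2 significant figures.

2.1 m/yr

Differences from OW-A: to OW-B (Δx, Δy, Δh) = (5, -210, -2.6); to OW-C = (-155, -145, -3.3).
Solve a·Δx + b·Δy = Δh: det = 5·(-145) − (-155)·(-210) = -33275.
∂h/∂x = [(-2.6)·(-145) − (-3.3)·(-210)] / -33275 = +0.009497
∂h/∂y = [5·(-3.3) − (-155)·(-2.6)] / -33275 = +0.01261
|∇h| = √(0.009497² + 0.01261²) = 0.01579
Seepage velocity v = K·i/n = 0.14 × 0.01579 / 0.38 = 0.005817 m/day = 2.125 m/yr.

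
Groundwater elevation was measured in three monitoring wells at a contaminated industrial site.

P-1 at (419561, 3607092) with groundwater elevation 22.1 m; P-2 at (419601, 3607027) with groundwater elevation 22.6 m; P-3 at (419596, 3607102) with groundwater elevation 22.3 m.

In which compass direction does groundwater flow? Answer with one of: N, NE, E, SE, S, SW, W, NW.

Taking P-1 as reference: P-2−P-1 = (40, -65, +0.5); P-3−P-1 = (35, 10, +0.2).
Solve a·Δx + b·Δy = Δh: det = 40·10 − 35·(-65) = 2675.
∂h/∂x = [(+0.5)·10 − (+0.2)·(-65)] / 2675 = +0.006729
∂h/∂y = [40·(+0.2) − 35·(+0.5)] / 2675 = -0.003551
Flow = −∇h = (-0.006729 east, +0.003551 north), which points northwest.

NW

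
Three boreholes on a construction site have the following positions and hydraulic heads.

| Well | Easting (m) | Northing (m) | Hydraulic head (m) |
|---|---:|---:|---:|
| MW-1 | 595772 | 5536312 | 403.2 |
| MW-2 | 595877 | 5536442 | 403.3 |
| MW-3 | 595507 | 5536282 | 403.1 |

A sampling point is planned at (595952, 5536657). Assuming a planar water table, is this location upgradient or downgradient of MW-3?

upgradient

With h = a·x + b·y + c and MW-1 as origin, the differences give:
  105·a + 130·b = +0.1
  (-265)·a + (-30)·b = -0.1
Eliminate b (×(-30) and ×130, subtract): 31300·a = 10.00 → a = ∂h/∂x = +0.0003195
Back-substitute: b = ∂h/∂y = +0.0005112.
Head at (595952, 5536657) = 403.2 + (+0.0003195)·(180) + (+0.0005112)·(345) = 403.43 m.
That is higher than the 403.1 m at MW-3, so the point is upgradient.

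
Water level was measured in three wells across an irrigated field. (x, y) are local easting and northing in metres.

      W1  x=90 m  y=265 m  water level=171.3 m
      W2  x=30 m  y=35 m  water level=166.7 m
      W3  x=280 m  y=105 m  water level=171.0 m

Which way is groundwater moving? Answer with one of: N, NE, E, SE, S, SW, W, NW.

SW

With h = a·x + b·y + c and W1 as origin, the differences give:
  (-60)·a + (-230)·b = -4.6
  190·a + (-160)·b = -0.3
Eliminate b (×(-160) and ×(-230), subtract): 53300·a = 667.00 → a = ∂h/∂x = +0.01251
Back-substitute: b = ∂h/∂y = +0.01674.
Flow = −∇h = (-0.01251 east, -0.01674 north), which points southwest.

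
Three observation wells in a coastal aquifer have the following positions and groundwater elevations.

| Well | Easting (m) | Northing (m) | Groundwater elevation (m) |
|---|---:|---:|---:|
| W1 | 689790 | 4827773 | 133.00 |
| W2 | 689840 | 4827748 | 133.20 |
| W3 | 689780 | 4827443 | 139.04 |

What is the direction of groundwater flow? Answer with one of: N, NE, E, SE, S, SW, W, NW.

Differences from W1: to W2 (Δx, Δy, Δh) = (50, -25, +0.20); to W3 = (-10, -330, +6.04).
Determinant of the coordinate differences = 50·(-330) − (-10)·(-25) = -16750.
∂h/∂x = [(+0.20)·(-330) − (+6.04)·(-25)] / -16750 = -0.005075
∂h/∂y = [50·(+6.04) − (-10)·(+0.20)] / -16750 = -0.01815
Flow = −∇h = (+0.005075 east, +0.01815 north), which points north.

N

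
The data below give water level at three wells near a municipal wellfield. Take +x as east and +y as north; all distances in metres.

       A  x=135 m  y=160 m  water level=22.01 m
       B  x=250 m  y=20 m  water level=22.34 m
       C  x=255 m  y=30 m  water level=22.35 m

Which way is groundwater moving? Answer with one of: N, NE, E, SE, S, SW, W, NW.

Three-point gradient (reference A): Δ to B = (115, -140, +0.33), Δ to C = (120, -130, +0.34).
∂h/∂x = +0.002541, ∂h/∂y = -0.0002703 (det = 1850).
Flow = −∇h = (-0.002541 east, +0.0002703 north), which points west.

W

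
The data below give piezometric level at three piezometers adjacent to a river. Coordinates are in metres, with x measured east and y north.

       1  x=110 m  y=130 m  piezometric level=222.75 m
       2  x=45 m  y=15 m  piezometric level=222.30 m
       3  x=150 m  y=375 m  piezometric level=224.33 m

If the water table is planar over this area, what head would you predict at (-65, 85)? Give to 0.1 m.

Taking 1 as reference: 2−1 = (-65, -115, -0.45); 3−1 = (40, 245, +1.58).
Determinant of the coordinate differences = (-65)·245 − 40·(-115) = -11325.
∂h/∂x = [(-0.45)·245 − (+1.58)·(-115)] / -11325 = -0.006309
∂h/∂y = [(-65)·(+1.58) − 40·(-0.45)] / -11325 = +0.007479
h(-65, 85) = 222.75 + (-0.006309)·(-175) + (+0.007479)·(-45) = 222.75 +1.104 -0.337 = 223.518 m.

223.5 m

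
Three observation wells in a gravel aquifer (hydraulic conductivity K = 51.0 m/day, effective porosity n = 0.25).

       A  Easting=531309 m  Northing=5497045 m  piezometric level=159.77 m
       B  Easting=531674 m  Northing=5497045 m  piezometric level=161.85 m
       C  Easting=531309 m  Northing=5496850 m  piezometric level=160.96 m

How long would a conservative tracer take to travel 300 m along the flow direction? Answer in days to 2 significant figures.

180 days

∂h/∂x = (161.85 − 159.77) / (531674 − 531309) = +0.005699
∂h/∂y = (160.96 − 159.77) / (5496850 − 5497045) = -0.006103
|∇h| = √(0.005699² + -0.006103²) = 0.00835
Seepage velocity v = K·i/n = 51.0 × 0.00835 / 0.25 = 1.703 m/day.
t = 300 / 1.703 = 176.2 days.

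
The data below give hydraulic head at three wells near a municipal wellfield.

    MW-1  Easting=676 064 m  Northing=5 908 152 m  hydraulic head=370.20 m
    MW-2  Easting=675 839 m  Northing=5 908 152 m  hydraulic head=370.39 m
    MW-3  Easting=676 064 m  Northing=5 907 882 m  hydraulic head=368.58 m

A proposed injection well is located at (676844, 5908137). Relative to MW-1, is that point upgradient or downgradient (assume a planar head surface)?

downgradient

∂h/∂x = (370.39 − 370.20) / (675839 − 676064) = -0.0008444
∂h/∂y = (368.58 − 370.20) / (5907882 − 5908152) = +0.006000
Head at (676844, 5908137) = 370.20 + (-0.0008444)·(780) + (+0.006000)·(-15) = 369.45 m.
That is lower than the 370.20 m at MW-1, so the point is downgradient.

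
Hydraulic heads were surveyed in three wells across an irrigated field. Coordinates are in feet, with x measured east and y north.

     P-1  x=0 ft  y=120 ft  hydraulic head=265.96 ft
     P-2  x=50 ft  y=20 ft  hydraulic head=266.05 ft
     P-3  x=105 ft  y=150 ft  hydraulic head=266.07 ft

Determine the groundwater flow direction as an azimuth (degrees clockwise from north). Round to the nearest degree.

Differences from P-1: to P-2 (Δx, Δy, Δh) = (50, -100, +0.09); to P-3 = (105, 30, +0.11).
Solve a·Δx + b·Δy = Δh: det = 50·30 − 105·(-100) = 12000.
∂h/∂x = [(+0.09)·30 − (+0.11)·(-100)] / 12000 = +0.001142
∂h/∂y = [50·(+0.11) − 105·(+0.09)] / 12000 = -0.0003292
Flow direction (−∇h) has components (-0.001142 E, +0.0003292 N).
Azimuth = atan2(E, N) = atan2(-0.001142, +0.0003292) = 286.1° ≈ 286°.

286°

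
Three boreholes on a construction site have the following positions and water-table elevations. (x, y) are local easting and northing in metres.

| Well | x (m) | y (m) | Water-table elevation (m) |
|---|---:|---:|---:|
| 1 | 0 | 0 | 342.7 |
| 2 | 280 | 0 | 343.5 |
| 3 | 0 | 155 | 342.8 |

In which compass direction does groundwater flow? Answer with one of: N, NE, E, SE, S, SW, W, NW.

W

∂h/∂x = (343.5 − 342.7) / (280 − 0) = +0.002857
∂h/∂y = (342.8 − 342.7) / (155 − 0) = +0.0006452
Flow = −∇h = (-0.002857 east, -0.0006452 north), which points west.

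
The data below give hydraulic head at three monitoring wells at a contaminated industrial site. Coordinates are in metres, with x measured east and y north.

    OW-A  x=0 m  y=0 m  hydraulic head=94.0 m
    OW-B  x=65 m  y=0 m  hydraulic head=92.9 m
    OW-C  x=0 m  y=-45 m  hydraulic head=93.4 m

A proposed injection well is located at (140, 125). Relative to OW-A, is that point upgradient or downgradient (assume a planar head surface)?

downgradient

∂h/∂x = (92.9 − 94.0) / (65 − 0) = -0.01692
∂h/∂y = (93.4 − 94.0) / (-45 − 0) = +0.01333
Head at (140, 125) = 94.0 + (-0.01692)·(140) + (+0.01333)·(125) = 93.30 m.
That is lower than the 94.0 m at OW-A, so the point is downgradient.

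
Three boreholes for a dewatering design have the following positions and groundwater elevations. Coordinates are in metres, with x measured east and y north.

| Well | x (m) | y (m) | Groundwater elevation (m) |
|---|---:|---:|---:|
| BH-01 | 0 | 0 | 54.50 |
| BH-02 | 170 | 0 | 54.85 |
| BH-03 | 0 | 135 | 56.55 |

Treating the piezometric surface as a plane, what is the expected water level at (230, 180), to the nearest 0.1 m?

57.7 m

∂h/∂x = (54.85 − 54.50) / (170 − 0) = +0.002059
∂h/∂y = (56.55 − 54.50) / (135 − 0) = +0.01519
h(230, 180) = 54.50 + (+0.002059)·(230) + (+0.01519)·(180) = 54.50 +0.474 +2.733 = 57.707 m.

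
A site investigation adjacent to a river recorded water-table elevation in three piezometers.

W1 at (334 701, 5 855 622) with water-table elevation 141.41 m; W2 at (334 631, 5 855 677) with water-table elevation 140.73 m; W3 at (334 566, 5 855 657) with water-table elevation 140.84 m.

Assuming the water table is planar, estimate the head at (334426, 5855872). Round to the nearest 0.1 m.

138.4 m

Differences from W1: to W2 (Δx, Δy, Δh) = (-70, 55, -0.68); to W3 = (-135, 35, -0.57).
Solve a·Δx + b·Δy = Δh: det = (-70)·35 − (-135)·55 = 4975.
∂h/∂x = [(-0.68)·35 − (-0.57)·55] / 4975 = +0.001518
∂h/∂y = [(-70)·(-0.57) − (-135)·(-0.68)] / 4975 = -0.01043
h(334426, 5855872) = 141.41 + (+0.001518)·(-275) + (-0.01043)·(250) = 141.41 -0.417 -2.608 = 138.385 m.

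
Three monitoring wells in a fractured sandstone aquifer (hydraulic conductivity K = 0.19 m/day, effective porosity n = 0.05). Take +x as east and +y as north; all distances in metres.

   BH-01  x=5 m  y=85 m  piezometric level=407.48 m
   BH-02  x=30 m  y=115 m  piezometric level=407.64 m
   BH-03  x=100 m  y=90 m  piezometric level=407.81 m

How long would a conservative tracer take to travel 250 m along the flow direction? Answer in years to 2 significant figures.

43 years

With h = a·x + b·y + c and BH-01 as origin, the differences give:
  25·a + 30·b = +0.16
  95·a + 5·b = +0.33
Eliminate b (×5 and ×30, subtract): -2725·a = -9.100 → a = ∂h/∂x = +0.003339
Back-substitute: b = ∂h/∂y = +0.002550.
|∇h| = √(0.003339² + 0.002550²) = 0.004201
Seepage velocity v = K·i/n = 0.19 × 0.004201 / 0.05 = 0.01596 m/day.
t = 250 / 0.01596 = 1.566e+04 days = 42.9 years.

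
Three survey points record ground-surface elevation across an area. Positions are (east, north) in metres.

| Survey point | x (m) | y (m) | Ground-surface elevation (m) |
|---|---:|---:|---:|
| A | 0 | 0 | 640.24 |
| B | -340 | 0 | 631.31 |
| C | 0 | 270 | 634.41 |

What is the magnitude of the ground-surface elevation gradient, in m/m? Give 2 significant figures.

0.034 m/m

∂z/∂x = (631.31 − 640.24) / (-340 − 0) = +0.02626
∂z/∂y = (634.41 − 640.24) / (270 − 0) = -0.02159
|∇f| = √(0.02626² + -0.02159²) = 0.034 m/m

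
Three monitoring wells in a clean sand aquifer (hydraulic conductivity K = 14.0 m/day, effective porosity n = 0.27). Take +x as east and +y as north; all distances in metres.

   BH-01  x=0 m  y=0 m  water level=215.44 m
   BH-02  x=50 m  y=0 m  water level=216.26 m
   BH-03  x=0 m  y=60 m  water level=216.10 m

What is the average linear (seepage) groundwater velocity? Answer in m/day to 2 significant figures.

∂h/∂x = (216.26 − 215.44) / (50 − 0) = +0.01640
∂h/∂y = (216.10 − 215.44) / (60 − 0) = +0.01100
|∇h| = √(0.01640² + 0.01100²) = 0.01975
Seepage velocity v = K·i/n = 14.0 × 0.01975 / 0.27 = 1.024 m/day.

1.0 m/day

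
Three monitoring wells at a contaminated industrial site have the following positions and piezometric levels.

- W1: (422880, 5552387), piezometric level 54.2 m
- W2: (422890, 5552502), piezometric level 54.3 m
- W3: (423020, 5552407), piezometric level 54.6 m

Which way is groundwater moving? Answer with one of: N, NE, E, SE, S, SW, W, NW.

W

Differences from W1: to W2 (Δx, Δy, Δh) = (10, 115, +0.1); to W3 = (140, 20, +0.4).
Determinant of the coordinate differences = 10·20 − 140·115 = -15900.
∂h/∂x = [(+0.1)·20 − (+0.4)·115] / -15900 = +0.002767
∂h/∂y = [10·(+0.4) − 140·(+0.1)] / -15900 = +0.0006289
Flow = −∇h = (-0.002767 east, -0.0006289 north), which points west.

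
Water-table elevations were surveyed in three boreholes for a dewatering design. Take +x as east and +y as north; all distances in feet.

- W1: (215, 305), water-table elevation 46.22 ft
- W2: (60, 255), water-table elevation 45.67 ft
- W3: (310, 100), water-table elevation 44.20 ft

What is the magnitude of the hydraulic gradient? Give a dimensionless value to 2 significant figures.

0.010

Differences from W1: to W2 (Δx, Δy, Δh) = (-155, -50, -0.55); to W3 = (95, -205, -2.02).
Solve a·Δx + b·Δy = Δh: det = (-155)·(-205) − 95·(-50) = 36525.
∂h/∂x = [(-0.55)·(-205) − (-2.02)·(-50)] / 36525 = +0.0003217
∂h/∂y = [(-155)·(-2.02) − 95·(-0.55)] / 36525 = +0.01000
|∇h| = √(0.0003217² + 0.01000²) = 0.01001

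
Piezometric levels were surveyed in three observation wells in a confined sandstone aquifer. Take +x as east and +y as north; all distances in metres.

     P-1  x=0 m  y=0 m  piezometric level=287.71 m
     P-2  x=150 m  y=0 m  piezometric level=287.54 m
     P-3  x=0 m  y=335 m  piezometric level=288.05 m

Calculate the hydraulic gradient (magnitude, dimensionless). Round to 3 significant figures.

0.00152

∂h/∂x = (287.54 − 287.71) / (150 − 0) = -0.001133
∂h/∂y = (288.05 − 287.71) / (335 − 0) = +0.001015
|∇h| = √(-0.001133² + 0.001015²) = 0.001521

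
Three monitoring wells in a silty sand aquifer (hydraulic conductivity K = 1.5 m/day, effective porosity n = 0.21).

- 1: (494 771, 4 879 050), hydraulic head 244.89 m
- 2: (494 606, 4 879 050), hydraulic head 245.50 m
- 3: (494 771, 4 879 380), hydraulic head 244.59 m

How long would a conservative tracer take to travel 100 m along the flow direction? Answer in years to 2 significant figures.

∂h/∂x = (245.50 − 244.89) / (494606 − 494771) = -0.003697
∂h/∂y = (244.59 − 244.89) / (4879380 − 4879050) = -0.0009091
|∇h| = √(-0.003697² + -0.0009091²) = 0.003807
Seepage velocity v = K·i/n = 1.5 × 0.003807 / 0.21 = 0.02719 m/day.
t = 100 / 0.02719 = 3678 days = 10.1 years.

10 years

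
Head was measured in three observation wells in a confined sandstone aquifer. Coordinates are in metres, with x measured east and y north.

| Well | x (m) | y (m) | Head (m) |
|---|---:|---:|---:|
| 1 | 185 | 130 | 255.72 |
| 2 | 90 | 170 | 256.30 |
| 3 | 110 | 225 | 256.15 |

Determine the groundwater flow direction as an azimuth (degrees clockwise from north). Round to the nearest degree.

086°

With h = a·x + b·y + c and 1 as origin, the differences give:
  (-95)·a + 40·b = +0.58
  (-75)·a + 95·b = +0.43
Eliminate b (×95 and ×40, subtract): -6025·a = 37.900 → a = ∂h/∂x = -0.006290
Back-substitute: b = ∂h/∂y = -0.0004398.
Flow direction (−∇h) has components (+0.006290 E, +0.0004398 N).
Azimuth = atan2(E, N) = atan2(+0.006290, +0.0004398) = 86.0° ≈ 086°.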